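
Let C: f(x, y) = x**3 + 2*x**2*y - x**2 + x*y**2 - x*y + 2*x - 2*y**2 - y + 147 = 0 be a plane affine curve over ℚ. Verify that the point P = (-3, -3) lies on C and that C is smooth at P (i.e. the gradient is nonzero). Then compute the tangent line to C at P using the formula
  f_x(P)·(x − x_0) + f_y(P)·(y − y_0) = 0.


Tangent line at P: 83*x + 50*y + 399 = 0.

Step 1: f(-3, -3) = 0, so P lies on C.
Step 2: partial derivatives
  f_x(x, y) = 3*x**2 + 4*x*y - 2*x + y**2 - y + 2, f_y(x, y) = 2*x**2 + 2*x*y - x - 4*y - 1.
  f_x(P) = 83, f_y(P) = 50 (gradient nonzero, so P is smooth).
Step 3: tangent line at P: 83·(x − -3) + 50·(y − -3) = 0.
Expanding: 83*x + 50*y + 399 = 0.


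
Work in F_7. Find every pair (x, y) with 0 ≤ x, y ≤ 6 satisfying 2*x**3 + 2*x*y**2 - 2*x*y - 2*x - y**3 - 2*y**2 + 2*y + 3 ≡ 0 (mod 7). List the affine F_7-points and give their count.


Affine F_7-points: {(0, 6), (2, 1), (2, 3), (2, 5), (3, 4)}; count = 5.

For each of the 49 pairs (x, y) ∈ F_7², evaluate f(x, y) mod 7. Record the zeros.
  x = 0: [0↦3, 1↦2, 2↦5, 3↦6, 4↦6, 5↦6, 6↦0]  zeros at y ∈ {6}
  x = 1: [0↦3, 1↦2, 2↦2, 3↦4, 4↦2, 5↦4, 6↦4]  zeros at y ∈ ∅
  x = 2: [0↦1, 1↦0, 2↦4, 3↦0, 4↦3, 5↦0, 6↦6]  zeros at y ∈ {1, 3, 5}
  x = 3: [0↦2, 1↦1, 2↦2, 3↦6, 4↦0, 5↦6, 6↦4]  zeros at y ∈ {4}
  x = 4: [0↦4, 1↦3, 2↦1, 3↦6, 4↦5, 5↦6, 6↦3]  zeros at y ∈ ∅
  x = 5: [0↦5, 1↦4, 2↦6, 3↦5, 4↦2, 5↦5, 6↦1]  zeros at y ∈ ∅
  x = 6: [0↦3, 1↦2, 2↦1, 3↦1, 4↦3, 5↦1, 6↦3]  zeros at y ∈ ∅
Collecting zeros: affine points = {(0, 6), (2, 1), (2, 3), (2, 5), (3, 4)}.
Total count |C(F_7)_aff| = 5.


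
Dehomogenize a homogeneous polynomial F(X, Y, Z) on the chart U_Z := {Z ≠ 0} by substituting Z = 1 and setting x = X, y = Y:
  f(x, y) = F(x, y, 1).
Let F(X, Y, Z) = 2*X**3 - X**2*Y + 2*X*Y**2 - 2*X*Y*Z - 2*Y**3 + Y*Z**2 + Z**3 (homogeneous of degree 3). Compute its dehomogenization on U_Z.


f(x, y) = 2*x**3 - x**2*y + 2*x*y**2 - 2*x*y - 2*y**3 + y + 1

On U_Z we set Z = 1. Each monomial c·X^i·Y^j·Z^k in F becomes c·x^i·y^j·1^k = c·x^i·y^j.
Substituting Z = 1: F(X, Y, 1) = 2*x**3 - x**2*y + 2*x*y**2 - 2*x*y - 2*y**3 + y + 1.
Note: deg(f) ≤ deg(F) = 3; strict inequality happens when F is divisible by Z (lost terms).


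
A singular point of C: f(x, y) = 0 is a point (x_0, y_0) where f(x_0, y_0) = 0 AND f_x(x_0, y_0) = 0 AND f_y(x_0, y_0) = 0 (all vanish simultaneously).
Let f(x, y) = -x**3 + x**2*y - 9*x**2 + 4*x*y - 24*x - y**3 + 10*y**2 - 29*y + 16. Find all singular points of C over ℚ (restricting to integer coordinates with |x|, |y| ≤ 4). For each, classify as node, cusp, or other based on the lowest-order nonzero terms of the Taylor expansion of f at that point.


Singular points: {(-2, 3)}; classification: cusp.

Compute partial derivatives:
  f_x = -3*x**2 + 2*x*y - 18*x + 4*y - 24.
  f_y = x**2 + 4*x - 3*y**2 + 20*y - 29.
Scan x_0 ∈ {−4, ..., 4}. For each x_0, f_y(x_0, y) is a polynomial in y; find its integer roots y ∈ {−4, ..., 4}, then test f_x and f at those candidates.
  x = -4: f_y(-4, y) = -3*y**2 + 20*y - 29; no integer root y with |y| ≤ 4.
  x = -3: f_y(-3, y) = -3*y**2 + 20*y - 32; vanishes at y ∈ {4}. (-3, 4): f_x = -5 ≠ 0.
  x = -2: f_y(-2, y) = -3*y**2 + 20*y - 33; vanishes at y ∈ {3}. (-2, 3): f_x = 0, f = 0 — SINGULAR.
  x = -1: f_y(-1, y) = -3*y**2 + 20*y - 32; vanishes at y ∈ {4}. (-1, 4): f_x = -1 ≠ 0.
  x = 0: f_y(0, y) = -3*y**2 + 20*y - 29; no integer root y with |y| ≤ 4.
  x = 1: f_y(1, y) = -3*y**2 + 20*y - 24; no integer root y with |y| ≤ 4.
  x = 2: f_y(2, y) = -3*y**2 + 20*y - 17; vanishes at y ∈ {1}. (2, 1): f_x = -64 ≠ 0.
  x = 3: f_y(3, y) = -3*y**2 + 20*y - 8; no integer root y with |y| ≤ 4.
  x = 4: f_y(4, y) = -3*y**2 + 20*y + 3; no integer root y with |y| ≤ 4.
Only singular point on the grid: (-2, 3).
Classify: substitute x = -2 + u, y = 3 + v and expand: f = -u**3 + u**2*v - v**3 + v**2.
No constant or linear terms (consistent with a singular point). Quadratic part: v**2. Cubic part: -u**3 + u**2*v - v**3.
The quadratic part v**2 is a perfect square, so there is a single (double) tangent line v = 0, i.e. y = 3. Restricting the cubic part to that line (v = 0) leaves -u**3 ≠ 0, so f is not divisible by v and the branch is v² ≈ u**3 to lowest order — this is a cusp.
Classification: cusp.


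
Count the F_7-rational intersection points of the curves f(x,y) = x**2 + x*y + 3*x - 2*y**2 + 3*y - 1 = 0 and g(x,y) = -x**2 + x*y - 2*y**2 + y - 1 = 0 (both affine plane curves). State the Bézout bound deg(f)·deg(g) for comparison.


Common zeros: ∅; count = 0; Bézout bound = 4.

deg(f) = 2, deg(g) = 2, so Bézout bound = 4.
Scan x ∈ F_7. For each x, list the y ∈ F_7 with f(x, y) ≡ 0 and those with g(x, y) ≡ 0 (mod 7); the common zeros in that column are the intersection.
  x = 0: f ≡ 0 at y ∈ {1, 4}; g ≡ 0 at y ∈ {2}; common: ∅.
  x = 1: f ≡ 0 at y ∈ ∅; g ≡ 0 at y ∈ {3, 5}; common: ∅.
  x = 2: f ≡ 0 at y ∈ ∅; g ≡ 0 at y ∈ {2, 3}; common: ∅.
  x = 3: f ≡ 0 at y ∈ {1, 2}; g ≡ 0 at y ∈ ∅; common: ∅.
  x = 4: f ≡ 0 at y ∈ ∅; g ≡ 0 at y ∈ {1, 5}; common: ∅.
  x = 5: f ≡ 0 at y ∈ ∅; g ≡ 0 at y ∈ ∅; common: ∅.
  x = 6: f ≡ 0 at y ∈ {2, 6}; g ≡ 0 at y ∈ ∅; common: ∅.
Collecting: common zeros = ∅, so the count is 0.
Comparison with the Bézout bound: 0 ≤ 4 = deg(f)·deg(g), as expected for curves with no common component (the affine F_7-count falls short of the bound because intersections may lie at infinity, over extension fields, or carry multiplicity).


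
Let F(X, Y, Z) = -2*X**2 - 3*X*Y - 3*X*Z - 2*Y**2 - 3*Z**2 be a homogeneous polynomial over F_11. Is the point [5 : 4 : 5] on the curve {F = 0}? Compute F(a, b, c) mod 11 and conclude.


F(5,4,5) ≡ 5 (mod 11); P is NOT on the curve.

Evaluate F(5, 4, 5) term-by-term (mod 11).
  -2*X**2 ↦ -2·25·1·1 = -50
  -3*X*Y ↦ -3·5·4·1 = -60
  -3*X*Z ↦ -3·5·1·5 = -75
  -2*Y**2 ↦ -2·1·16·1 = -32
  -3*Z**2 ↦ -3·1·1·25 = -75
Sum: F(5, 4, 5) = (-50) + (-60) + (-75) + (-32) + (-75) = -292.
Reducing mod 11: -292 ≡ 5 (mod 11).
Since F(a, b, c) ≡ 5 ≠ 0 (mod 11), P does NOT lie on the curve.


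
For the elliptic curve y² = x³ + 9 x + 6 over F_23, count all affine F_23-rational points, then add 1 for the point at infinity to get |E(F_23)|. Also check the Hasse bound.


Affine points = {(0, 11), (0, 12), (1, 4), (1, 19), (2, 3), (2, 20), (6, 0), (12, 5), (12, 18), (14, 1), (14, 22), (17, 9), (17, 14), (21, 7), (21, 16)}; affine count = 15; |E(F_23)| = 16.

Discriminant check: Δ ∝ 4a³ + 27b² = 4·9³ + 27·6² = 4·729 + 27·36 ≡ 1 (mod 23). Nonzero ⇒ E is nonsingular.
For each x ∈ F_23, compute rhs = x³ + 9·x + 6 mod 23, then count y ∈ F_23 with y² ≡ rhs.
  x = 0: rhs = 6, matching y values: 11, 12 (2 points).
  x = 1: rhs = 16, matching y values: 4, 19 (2 points).
  x = 2: rhs = 9, matching y values: 3, 20 (2 points).
  x = 3: rhs = 14, matching y values: none (0 points).
  x = 4: rhs = 14, matching y values: none (0 points).
  x = 5: rhs = 15, matching y values: none (0 points).
  x = 6: rhs = 0, matching y values: 0 (1 points).
  x = 7: rhs = 21, matching y values: none (0 points).
  x = 8: rhs = 15, matching y values: none (0 points).
  x = 9: rhs = 11, matching y values: none (0 points).
  x = 10: rhs = 15, matching y values: none (0 points).
  x = 11: rhs = 10, matching y values: none (0 points).
  x = 12: rhs = 2, matching y values: 5, 18 (2 points).
  x = 13: rhs = 20, matching y values: none (0 points).
  x = 14: rhs = 1, matching y values: 1, 22 (2 points).
  x = 15: rhs = 20, matching y values: none (0 points).
  x = 16: rhs = 14, matching y values: none (0 points).
  x = 17: rhs = 12, matching y values: 9, 14 (2 points).
  x = 18: rhs = 20, matching y values: none (0 points).
  x = 19: rhs = 21, matching y values: none (0 points).
  x = 20: rhs = 21, matching y values: none (0 points).
  x = 21: rhs = 3, matching y values: 7, 16 (2 points).
  x = 22: rhs = 19, matching y values: none (0 points).
Total affine count: 15.
Full point count |E(F_23)| = 15 + 1 = 16.
Hasse bound: |16 − (23+1)| = |-8| = 8 ≤ 2√23 ≈ 9.5917 ✓.


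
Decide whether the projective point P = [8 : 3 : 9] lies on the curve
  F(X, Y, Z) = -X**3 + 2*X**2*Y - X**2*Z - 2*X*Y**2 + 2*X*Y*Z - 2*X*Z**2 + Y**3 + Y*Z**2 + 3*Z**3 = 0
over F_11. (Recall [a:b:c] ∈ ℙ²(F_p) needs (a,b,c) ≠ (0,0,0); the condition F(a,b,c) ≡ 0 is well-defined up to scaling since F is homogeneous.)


F(8,3,9) ≡ 8 (mod 11); P is NOT on the curve.

Evaluate F(8, 3, 9) term-by-term (mod 11).
  -X**3 ↦ -1·512·1·1 = -512
  2*X**2*Y ↦ 2·64·3·1 = 384
  -X**2*Z ↦ -1·64·1·9 = -576
  -2*X*Y**2 ↦ -2·8·9·1 = -144
  2*X*Y*Z ↦ 2·8·3·9 = 432
  -2*X*Z**2 ↦ -2·8·1·81 = -1296
  Y**3 ↦ 1·1·27·1 = 27
  Y*Z**2 ↦ 1·1·3·81 = 243
  3*Z**3 ↦ 3·1·1·729 = 2187
Sum: F(8, 3, 9) = (-512) + (384) + (-576) + (-144) + (432) + (-1296) + (27) + (243) + (2187) = 745.
Reducing mod 11: 745 ≡ 8 (mod 11).
Since F(a, b, c) ≡ 8 ≠ 0 (mod 11), P does NOT lie on the curve.


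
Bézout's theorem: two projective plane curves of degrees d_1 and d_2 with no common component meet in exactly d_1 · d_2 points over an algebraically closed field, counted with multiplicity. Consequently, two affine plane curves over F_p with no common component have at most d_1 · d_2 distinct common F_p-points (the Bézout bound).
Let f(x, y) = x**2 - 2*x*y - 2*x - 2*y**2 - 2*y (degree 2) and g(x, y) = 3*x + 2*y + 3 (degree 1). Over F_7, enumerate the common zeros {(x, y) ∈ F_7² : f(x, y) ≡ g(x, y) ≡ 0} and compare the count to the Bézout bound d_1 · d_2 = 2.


Common zeros: {(1, 4), (3, 1)}; count = 2; Bézout bound = 2.

deg(f) = 2, deg(g) = 1, so Bézout bound = 2.
Scan x ∈ F_7. For each x, list the y ∈ F_7 with f(x, y) ≡ 0 and those with g(x, y) ≡ 0 (mod 7); the common zeros in that column are the intersection.
  x = 0: f ≡ 0 at y ∈ {0, 6}; g ≡ 0 at y ∈ {2}; common: ∅.
  x = 1: f ≡ 0 at y ∈ {1, 4}; g ≡ 0 at y ∈ {4}; common: {4}.
  x = 2: f ≡ 0 at y ∈ {0, 4}; g ≡ 0 at y ∈ {6}; common: ∅.
  x = 3: f ≡ 0 at y ∈ {1, 2}; g ≡ 0 at y ∈ {1}; common: {1}.
  x = 4: f ≡ 0 at y ∈ ∅; g ≡ 0 at y ∈ {3}; common: ∅.
  x = 5: f ≡ 0 at y ∈ ∅; g ≡ 0 at y ∈ {5}; common: ∅.
  x = 6: f ≡ 0 at y ∈ ∅; g ≡ 0 at y ∈ {0}; common: ∅.
Collecting: common zeros = {(1, 4), (3, 1)}, so the count is 2.
Comparison with the Bézout bound: 2 ≤ 2 = deg(f)·deg(g), as expected for curves with no common component (the bound is attained).


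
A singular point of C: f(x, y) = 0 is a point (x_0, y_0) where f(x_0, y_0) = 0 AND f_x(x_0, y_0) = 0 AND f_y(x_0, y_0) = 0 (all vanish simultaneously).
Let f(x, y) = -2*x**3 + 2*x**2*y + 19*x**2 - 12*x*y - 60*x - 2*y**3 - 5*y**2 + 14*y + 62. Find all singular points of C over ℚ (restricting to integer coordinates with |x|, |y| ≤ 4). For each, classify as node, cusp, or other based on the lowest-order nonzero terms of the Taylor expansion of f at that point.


Singular points: {(3, -1)}; classification: node.

Compute partial derivatives:
  f_x = -6*x**2 + 4*x*y + 38*x - 12*y - 60.
  f_y = 2*x**2 - 12*x - 6*y**2 - 10*y + 14.
Scan x_0 ∈ {−4, ..., 4}. For each x_0, f_y(x_0, y) is a polynomial in y; find its integer roots y ∈ {−4, ..., 4}, then test f_x and f at those candidates.
  x = -4: f_y(-4, y) = -6*y**2 - 10*y + 94; no integer root y with |y| ≤ 4.
  x = -3: f_y(-3, y) = -6*y**2 - 10*y + 68; no integer root y with |y| ≤ 4.
  x = -2: f_y(-2, y) = -6*y**2 - 10*y + 46; no integer root y with |y| ≤ 4.
  x = -1: f_y(-1, y) = -6*y**2 - 10*y + 28; no integer root y with |y| ≤ 4.
  x = 0: f_y(0, y) = -6*y**2 - 10*y + 14; no integer root y with |y| ≤ 4.
  x = 1: f_y(1, y) = -6*y**2 - 10*y + 4; vanishes at y ∈ {-2}. (1, -2): f_x = -12 ≠ 0.
  x = 2: f_y(2, y) = -6*y**2 - 10*y - 2; no integer root y with |y| ≤ 4.
  x = 3: f_y(3, y) = -6*y**2 - 10*y - 4; vanishes at y ∈ {-1}. (3, -1): f_x = 0, f = 0 — SINGULAR.
  x = 4: f_y(4, y) = -6*y**2 - 10*y - 2; no integer root y with |y| ≤ 4.
Only singular point on the grid: (3, -1).
Classify: substitute x = 3 + u, y = -1 + v and expand: f = -2*u**3 + 2*u**2*v - u**2 - 2*v**3 + v**2.
No constant or linear terms (consistent with a singular point). Quadratic part: -u**2 + v**2. Cubic part: -2*u**3 + 2*u**2*v - 2*v**3.
The quadratic part v**2 - u**2 = (v − u)(v + u) splits into two distinct linear factors, so there are two distinct tangent lines y − -1 = ±(x − 3) — this is a node (ordinary double point).
Classification: node.


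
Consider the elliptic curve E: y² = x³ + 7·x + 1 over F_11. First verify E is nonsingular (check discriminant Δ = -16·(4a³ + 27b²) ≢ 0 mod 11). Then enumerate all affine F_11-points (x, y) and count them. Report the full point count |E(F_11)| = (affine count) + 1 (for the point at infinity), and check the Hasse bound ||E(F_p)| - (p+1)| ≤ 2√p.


Affine points = {(0, 1), (0, 10), (1, 3), (1, 8), (2, 1), (2, 10), (3, 4), (3, 7), (4, 4), (4, 7), (9, 1), (9, 10), (10, 2), (10, 9)}; affine count = 14; |E(F_11)| = 15.

Discriminant check: Δ ∝ 4a³ + 27b² = 4·7³ + 27·1² = 4·343 + 27·1 ≡ 2 (mod 11). Nonzero ⇒ E is nonsingular.
For each x ∈ F_11, compute rhs = x³ + 7·x + 1 mod 11, then count y ∈ F_11 with y² ≡ rhs.
  x = 0: rhs = 1, matching y values: 1, 10 (2 points).
  x = 1: rhs = 9, matching y values: 3, 8 (2 points).
  x = 2: rhs = 1, matching y values: 1, 10 (2 points).
  x = 3: rhs = 5, matching y values: 4, 7 (2 points).
  x = 4: rhs = 5, matching y values: 4, 7 (2 points).
  x = 5: rhs = 7, matching y values: none (0 points).
  x = 6: rhs = 6, matching y values: none (0 points).
  x = 7: rhs = 8, matching y values: none (0 points).
  x = 8: rhs = 8, matching y values: none (0 points).
  x = 9: rhs = 1, matching y values: 1, 10 (2 points).
  x = 10: rhs = 4, matching y values: 2, 9 (2 points).
Total affine count: 14.
Full point count |E(F_11)| = 14 + 1 = 15.
Hasse bound: |15 − (11+1)| = |3| = 3 ≤ 2√11 ≈ 6.6332 ✓.


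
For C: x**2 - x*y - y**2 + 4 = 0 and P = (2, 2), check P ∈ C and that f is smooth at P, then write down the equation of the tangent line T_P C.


Tangent line at P: 2*x - 6*y + 8 = 0.

Step 1: f(2, 2) = 0, so P lies on C.
Step 2: partial derivatives
  f_x(x, y) = 2*x - y, f_y(x, y) = -x - 2*y.
  f_x(P) = 2, f_y(P) = -6 (gradient nonzero, so P is smooth).
Step 3: tangent line at P: 2·(x − 2) + -6·(y − 2) = 0.
Expanding: 2*x - 6*y + 8 = 0.


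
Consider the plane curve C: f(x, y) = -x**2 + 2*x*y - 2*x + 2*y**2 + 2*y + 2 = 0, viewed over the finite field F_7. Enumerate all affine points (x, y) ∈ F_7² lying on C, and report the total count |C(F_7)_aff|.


Affine F_7-points: {(0, 2), (0, 4), (2, 2), (3, 5), (5, 3), (5, 5), (6, 3), (6, 4)}; count = 8.

For each of the 49 pairs (x, y) ∈ F_7², evaluate f(x, y) mod 7. Record the zeros.
  x = 0: [0↦2, 1↦6, 2↦0, 3↦5, 4↦0, 5↦6, 6↦2]  zeros at y ∈ {2, 4}
  x = 1: [0↦6, 1↦5, 2↦1, 3↦1, 4↦5, 5↦6, 6↦4]  zeros at y ∈ ∅
  x = 2: [0↦1, 1↦2, 2↦0, 3↦2, 4↦1, 5↦4, 6↦4]  zeros at y ∈ {2}
  x = 3: [0↦1, 1↦4, 2↦4, 3↦1, 4↦2, 5↦0, 6↦2]  zeros at y ∈ {5}
  x = 4: [0↦6, 1↦4, 2↦6, 3↦5, 4↦1, 5↦1, 6↦5]  zeros at y ∈ ∅
  x = 5: [0↦2, 1↦2, 2↦6, 3↦0, 4↦5, 5↦0, 6↦6]  zeros at y ∈ {3, 5}
  x = 6: [0↦3, 1↦5, 2↦4, 3↦0, 4↦0, 5↦4, 6↦5]  zeros at y ∈ {3, 4}
Collecting zeros: affine points = {(0, 2), (0, 4), (2, 2), (3, 5), (5, 3), (5, 5), (6, 3), (6, 4)}.
Total count |C(F_7)_aff| = 8.


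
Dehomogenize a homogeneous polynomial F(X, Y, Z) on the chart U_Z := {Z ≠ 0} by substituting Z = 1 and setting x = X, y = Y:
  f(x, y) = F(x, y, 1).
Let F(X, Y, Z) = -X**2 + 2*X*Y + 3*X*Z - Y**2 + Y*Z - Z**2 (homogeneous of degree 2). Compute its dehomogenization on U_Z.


f(x, y) = -x**2 + 2*x*y + 3*x - y**2 + y - 1

On U_Z we set Z = 1. Each monomial c·X^i·Y^j·Z^k in F becomes c·x^i·y^j·1^k = c·x^i·y^j.
Substituting Z = 1: F(X, Y, 1) = -x**2 + 2*x*y + 3*x - y**2 + y - 1.
Note: deg(f) ≤ deg(F) = 2; strict inequality happens when F is divisible by Z (lost terms).


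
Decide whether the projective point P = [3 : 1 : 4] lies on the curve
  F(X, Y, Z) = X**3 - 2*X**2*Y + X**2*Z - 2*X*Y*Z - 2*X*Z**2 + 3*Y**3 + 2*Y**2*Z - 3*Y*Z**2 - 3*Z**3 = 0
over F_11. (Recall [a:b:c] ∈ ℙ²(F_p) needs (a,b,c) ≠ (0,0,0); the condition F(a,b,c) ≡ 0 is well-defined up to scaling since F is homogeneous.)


F(3,1,4) ≡ 4 (mod 11); P is NOT on the curve.

Evaluate F(3, 1, 4) term-by-term (mod 11).
  X**3 ↦ 1·27·1·1 = 27
  -2*X**2*Y ↦ -2·9·1·1 = -18
  X**2*Z ↦ 1·9·1·4 = 36
  -2*X*Y*Z ↦ -2·3·1·4 = -24
  -2*X*Z**2 ↦ -2·3·1·16 = -96
  3*Y**3 ↦ 3·1·1·1 = 3
  2*Y**2*Z ↦ 2·1·1·4 = 8
  -3*Y*Z**2 ↦ -3·1·1·16 = -48
  -3*Z**3 ↦ -3·1·1·64 = -192
Sum: F(3, 1, 4) = (27) + (-18) + (36) + (-24) + (-96) + (3) + (8) + (-48) + (-192) = -304.
Reducing mod 11: -304 ≡ 4 (mod 11).
Since F(a, b, c) ≡ 4 ≠ 0 (mod 11), P does NOT lie on the curve.


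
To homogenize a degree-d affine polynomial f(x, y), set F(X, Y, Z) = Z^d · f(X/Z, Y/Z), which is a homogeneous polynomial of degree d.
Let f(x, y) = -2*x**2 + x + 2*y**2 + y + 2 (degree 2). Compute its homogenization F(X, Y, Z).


F(X, Y, Z) = -2*X**2 + X*Z + 2*Y**2 + Y*Z + 2*Z**2

deg(f) = 2.
Substitute x = X/Z, y = Y/Z into f, then multiply by Z^2.
  monomial -2·x^2·y^0 ↦ -2·X^2·Y^0·Z^0.
  monomial 1·x^1·y^0 ↦ 1·X^1·Y^0·Z^1.
  monomial 2·x^0·y^2 ↦ 2·X^0·Y^2·Z^0.
  monomial 1·x^0·y^1 ↦ 1·X^0·Y^1·Z^1.
  monomial 2·x^0·y^0 ↦ 2·X^0·Y^0·Z^2.
Collecting: F(X, Y, Z) = -2*X**2 + X*Z + 2*Y**2 + Y*Z + 2*Z**2.


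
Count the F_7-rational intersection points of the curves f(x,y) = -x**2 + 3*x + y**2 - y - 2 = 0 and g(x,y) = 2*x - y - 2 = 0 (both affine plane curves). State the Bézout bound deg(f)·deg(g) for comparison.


Common zeros: {(1, 0), (6, 3)}; count = 2; Bézout bound = 2.

deg(f) = 2, deg(g) = 1, so Bézout bound = 2.
Scan x ∈ F_7. For each x, list the y ∈ F_7 with f(x, y) ≡ 0 and those with g(x, y) ≡ 0 (mod 7); the common zeros in that column are the intersection.
  x = 0: f ≡ 0 at y ∈ {2, 6}; g ≡ 0 at y ∈ {5}; common: ∅.
  x = 1: f ≡ 0 at y ∈ {0, 1}; g ≡ 0 at y ∈ {0}; common: {0}.
  x = 2: f ≡ 0 at y ∈ {0, 1}; g ≡ 0 at y ∈ {2}; common: ∅.
  x = 3: f ≡ 0 at y ∈ {2, 6}; g ≡ 0 at y ∈ {4}; common: ∅.
  x = 4: f ≡ 0 at y ∈ {3, 5}; g ≡ 0 at y ∈ {6}; common: ∅.
  x = 5: f ≡ 0 at y ∈ {4}; g ≡ 0 at y ∈ {1}; common: ∅.
  x = 6: f ≡ 0 at y ∈ {3, 5}; g ≡ 0 at y ∈ {3}; common: {3}.
Collecting: common zeros = {(1, 0), (6, 3)}, so the count is 2.
Comparison with the Bézout bound: 2 ≤ 2 = deg(f)·deg(g), as expected for curves with no common component (the bound is attained).


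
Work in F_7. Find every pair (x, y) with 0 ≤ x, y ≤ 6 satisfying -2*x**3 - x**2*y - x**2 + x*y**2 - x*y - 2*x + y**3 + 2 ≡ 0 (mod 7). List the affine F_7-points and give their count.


Affine F_7-points: {(3, 3), (4, 3), (5, 2), (5, 3), (5, 4), (6, 5)}; count = 6.

For each of the 49 pairs (x, y) ∈ F_7², evaluate f(x, y) mod 7. Record the zeros.
  x = 0: [0↦2, 1↦3, 2↦3, 3↦1, 4↦3, 5↦1, 6↦1]  zeros at y ∈ ∅
  x = 1: [0↦4, 1↦4, 2↦5, 3↦6, 4↦6, 5↦4, 6↦6]  zeros at y ∈ ∅
  x = 2: [0↦6, 1↦3, 2↦3, 3↦5, 4↦1, 5↦4, 6↦6]  zeros at y ∈ ∅
  x = 3: [0↦3, 1↦2, 2↦6, 3↦0, 4↦4, 5↦3, 6↦3]  zeros at y ∈ {3}
  x = 4: [0↦4, 1↦3, 2↦2, 3↦0, 4↦3, 5↦3, 6↦6]  zeros at y ∈ {3}
  x = 5: [0↦4, 1↦1, 2↦0, 3↦0, 4↦0, 5↦6, 6↦3]  zeros at y ∈ {2, 3, 4}
  x = 6: [0↦5, 1↦5, 2↦2, 3↦2, 4↦4, 5↦0, 6↦3]  zeros at y ∈ {5}
Collecting zeros: affine points = {(3, 3), (4, 3), (5, 2), (5, 3), (5, 4), (6, 5)}.
Total count |C(F_7)_aff| = 6.


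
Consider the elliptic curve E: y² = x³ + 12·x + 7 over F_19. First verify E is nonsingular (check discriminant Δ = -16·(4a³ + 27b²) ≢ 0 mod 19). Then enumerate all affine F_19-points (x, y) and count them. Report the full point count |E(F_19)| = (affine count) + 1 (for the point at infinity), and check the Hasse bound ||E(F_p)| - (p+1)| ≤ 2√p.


Affine points = {(0, 8), (0, 11), (1, 1), (1, 18), (2, 1), (2, 18), (4, 9), (4, 10), (7, 4), (7, 15), (8, 8), (8, 11), (10, 5), (10, 14), (11, 8), (11, 11), (12, 6), (12, 13), (13, 2), (13, 17), (15, 3), (15, 16), (16, 1), (16, 18)}; affine count = 24; |E(F_19)| = 25.

Discriminant check: Δ ∝ 4a³ + 27b² = 4·12³ + 27·7² = 4·1728 + 27·49 ≡ 8 (mod 19). Nonzero ⇒ E is nonsingular.
For each x ∈ F_19, compute rhs = x³ + 12·x + 7 mod 19, then count y ∈ F_19 with y² ≡ rhs.
  x = 0: rhs = 7, matching y values: 8, 11 (2 points).
  x = 1: rhs = 1, matching y values: 1, 18 (2 points).
  x = 2: rhs = 1, matching y values: 1, 18 (2 points).
  x = 3: rhs = 13, matching y values: none (0 points).
  x = 4: rhs = 5, matching y values: 9, 10 (2 points).
  x = 5: rhs = 2, matching y values: none (0 points).
  x = 6: rhs = 10, matching y values: none (0 points).
  x = 7: rhs = 16, matching y values: 4, 15 (2 points).
  x = 8: rhs = 7, matching y values: 8, 11 (2 points).
  x = 9: rhs = 8, matching y values: none (0 points).
  x = 10: rhs = 6, matching y values: 5, 14 (2 points).
  x = 11: rhs = 7, matching y values: 8, 11 (2 points).
  x = 12: rhs = 17, matching y values: 6, 13 (2 points).
  x = 13: rhs = 4, matching y values: 2, 17 (2 points).
  x = 14: rhs = 12, matching y values: none (0 points).
  x = 15: rhs = 9, matching y values: 3, 16 (2 points).
  x = 16: rhs = 1, matching y values: 1, 18 (2 points).
  x = 17: rhs = 13, matching y values: none (0 points).
  x = 18: rhs = 13, matching y values: none (0 points).
Total affine count: 24.
Full point count |E(F_19)| = 24 + 1 = 25.
Hasse bound: |25 − (19+1)| = |5| = 5 ≤ 2√19 ≈ 8.7178 ✓.


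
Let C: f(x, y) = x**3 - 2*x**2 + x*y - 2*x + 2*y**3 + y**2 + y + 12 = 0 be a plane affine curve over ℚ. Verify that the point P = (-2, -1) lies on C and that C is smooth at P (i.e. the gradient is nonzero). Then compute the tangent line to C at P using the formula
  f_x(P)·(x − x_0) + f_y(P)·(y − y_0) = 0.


Tangent line at P: 17*x + 3*y + 37 = 0.

Step 1: f(-2, -1) = 0, so P lies on C.
Step 2: partial derivatives
  f_x(x, y) = 3*x**2 - 4*x + y - 2, f_y(x, y) = x + 6*y**2 + 2*y + 1.
  f_x(P) = 17, f_y(P) = 3 (gradient nonzero, so P is smooth).
Step 3: tangent line at P: 17·(x − -2) + 3·(y − -1) = 0.
Expanding: 17*x + 3*y + 37 = 0.


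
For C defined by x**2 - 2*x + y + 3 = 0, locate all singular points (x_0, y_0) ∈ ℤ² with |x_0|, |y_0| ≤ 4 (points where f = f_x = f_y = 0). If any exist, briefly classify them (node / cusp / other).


No singular points in the scanned grid; C is smooth there.

Compute partial derivatives:
  f_x = 2*x - 2.
  f_y = 1.
f_y = 1 is a nonzero constant, so f_y never vanishes: no point (x, y) can satisfy f = f_x = f_y = 0. In particular no (x, y) ∈ {−4, ..., 4}² is singular; the curve is smooth.


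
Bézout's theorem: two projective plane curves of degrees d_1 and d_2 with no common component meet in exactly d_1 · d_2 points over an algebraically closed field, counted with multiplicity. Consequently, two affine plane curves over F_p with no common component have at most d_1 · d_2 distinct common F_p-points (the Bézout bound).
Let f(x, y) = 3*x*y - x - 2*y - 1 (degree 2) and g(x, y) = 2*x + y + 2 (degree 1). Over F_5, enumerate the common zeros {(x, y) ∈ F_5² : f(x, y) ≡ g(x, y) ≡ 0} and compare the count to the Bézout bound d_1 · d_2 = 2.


Common zeros: {(3, 2), (4, 0)}; count = 2; Bézout bound = 2.

deg(f) = 2, deg(g) = 1, so Bézout bound = 2.
Scan x ∈ F_5. For each x, list the y ∈ F_5 with f(x, y) ≡ 0 and those with g(x, y) ≡ 0 (mod 5); the common zeros in that column are the intersection.
  x = 0: f ≡ 0 at y ∈ {2}; g ≡ 0 at y ∈ {3}; common: ∅.
  x = 1: f ≡ 0 at y ∈ {2}; g ≡ 0 at y ∈ {1}; common: ∅.
  x = 2: f ≡ 0 at y ∈ {2}; g ≡ 0 at y ∈ {4}; common: ∅.
  x = 3: f ≡ 0 at y ∈ {2}; g ≡ 0 at y ∈ {2}; common: {2}.
  x = 4: f ≡ 0 at y ∈ {0, 1, 2, 3, 4}; g ≡ 0 at y ∈ {0}; common: {0}.
Collecting: common zeros = {(3, 2), (4, 0)}, so the count is 2.
Comparison with the Bézout bound: 2 ≤ 2 = deg(f)·deg(g), as expected for curves with no common component (the bound is attained).


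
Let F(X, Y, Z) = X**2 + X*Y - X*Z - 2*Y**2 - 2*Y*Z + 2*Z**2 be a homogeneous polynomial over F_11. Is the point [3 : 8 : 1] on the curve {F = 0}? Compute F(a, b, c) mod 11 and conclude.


F(3,8,1) ≡ 9 (mod 11); P is NOT on the curve.

Evaluate F(3, 8, 1) term-by-term (mod 11).
  X**2 ↦ 1·9·1·1 = 9
  X*Y ↦ 1·3·8·1 = 24
  -X*Z ↦ -1·3·1·1 = -3
  -2*Y**2 ↦ -2·1·64·1 = -128
  -2*Y*Z ↦ -2·1·8·1 = -16
  2*Z**2 ↦ 2·1·1·1 = 2
Sum: F(3, 8, 1) = (9) + (24) + (-3) + (-128) + (-16) + (2) = -112.
Reducing mod 11: -112 ≡ 9 (mod 11).
Since F(a, b, c) ≡ 9 ≠ 0 (mod 11), P does NOT lie on the curve.


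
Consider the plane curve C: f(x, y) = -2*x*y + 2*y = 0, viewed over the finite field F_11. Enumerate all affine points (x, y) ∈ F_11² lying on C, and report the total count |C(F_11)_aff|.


Affine F_11-points: {(0, 0), (1, 0), (1, 1), (1, 2), (1, 3), (1, 4), (1, 5), (1, 6), (1, 7), (1, 8), (1, 9), (1, 10), (2, 0), (3, 0), (4, 0), (5, 0), (6, 0), (7, 0), (8, 0), (9, 0), (10, 0)}; count = 21.

For each of the 121 pairs (x, y) ∈ F_11², evaluate f(x, y) mod 11. Record the zeros.
  x = 0: [0↦0, 1↦2, 2↦4, 3↦6, 4↦8, 5↦10, 6↦1, 7↦3, 8↦5, 9↦7, 10↦9]  zeros at y ∈ {0}
  x = 1: [0↦0, 1↦0, 2↦0, 3↦0, 4↦0, 5↦0, 6↦0, 7↦0, 8↦0, 9↦0, 10↦0]  zeros at y ∈ {0, 1, 2, 3, 4, 5, 6, 7, 8, 9, 10}
  x = 2: [0↦0, 1↦9, 2↦7, 3↦5, 4↦3, 5↦1, 6↦10, 7↦8, 8↦6, 9↦4, 10↦2]  zeros at y ∈ {0}
  x = 3: [0↦0, 1↦7, 2↦3, 3↦10, 4↦6, 5↦2, 6↦9, 7↦5, 8↦1, 9↦8, 10↦4]  zeros at y ∈ {0}
  x = 4: [0↦0, 1↦5, 2↦10, 3↦4, 4↦9, 5↦3, 6↦8, 7↦2, 8↦7, 9↦1, 10↦6]  zeros at y ∈ {0}
  x = 5: [0↦0, 1↦3, 2↦6, 3↦9, 4↦1, 5↦4, 6↦7, 7↦10, 8↦2, 9↦5, 10↦8]  zeros at y ∈ {0}
  x = 6: [0↦0, 1↦1, 2↦2, 3↦3, 4↦4, 5↦5, 6↦6, 7↦7, 8↦8, 9↦9, 10↦10]  zeros at y ∈ {0}
  x = 7: [0↦0, 1↦10, 2↦9, 3↦8, 4↦7, 5↦6, 6↦5, 7↦4, 8↦3, 9↦2, 10↦1]  zeros at y ∈ {0}
  x = 8: [0↦0, 1↦8, 2↦5, 3↦2, 4↦10, 5↦7, 6↦4, 7↦1, 8↦9, 9↦6, 10↦3]  zeros at y ∈ {0}
  x = 9: [0↦0, 1↦6, 2↦1, 3↦7, 4↦2, 5↦8, 6↦3, 7↦9, 8↦4, 9↦10, 10↦5]  zeros at y ∈ {0}
  x = 10: [0↦0, 1↦4, 2↦8, 3↦1, 4↦5, 5↦9, 6↦2, 7↦6, 8↦10, 9↦3, 10↦7]  zeros at y ∈ {0}
Collecting zeros: affine points = {(0, 0), (1, 0), (1, 1), (1, 2), (1, 3), (1, 4), (1, 5), (1, 6), (1, 7), (1, 8), (1, 9), (1, 10), (2, 0), (3, 0), (4, 0), (5, 0), (6, 0), (7, 0), (8, 0), (9, 0), (10, 0)}.
Total count |C(F_11)_aff| = 21.


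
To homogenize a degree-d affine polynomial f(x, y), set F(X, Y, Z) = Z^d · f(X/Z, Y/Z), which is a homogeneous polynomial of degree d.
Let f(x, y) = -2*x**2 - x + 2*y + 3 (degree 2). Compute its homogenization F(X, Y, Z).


F(X, Y, Z) = -2*X**2 - X*Z + 2*Y*Z + 3*Z**2

deg(f) = 2.
Substitute x = X/Z, y = Y/Z into f, then multiply by Z^2.
  monomial -2·x^2·y^0 ↦ -2·X^2·Y^0·Z^0.
  monomial -1·x^1·y^0 ↦ -1·X^1·Y^0·Z^1.
  monomial 2·x^0·y^1 ↦ 2·X^0·Y^1·Z^1.
  monomial 3·x^0·y^0 ↦ 3·X^0·Y^0·Z^2.
Collecting: F(X, Y, Z) = -2*X**2 - X*Z + 2*Y*Z + 3*Z**2.


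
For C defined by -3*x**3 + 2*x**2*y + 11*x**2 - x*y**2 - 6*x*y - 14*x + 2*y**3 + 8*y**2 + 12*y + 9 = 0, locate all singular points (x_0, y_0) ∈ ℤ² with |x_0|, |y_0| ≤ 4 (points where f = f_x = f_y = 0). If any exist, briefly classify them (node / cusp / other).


Singular points: {(1, -1)}; classification: cusp.

Compute partial derivatives:
  f_x = -9*x**2 + 4*x*y + 22*x - y**2 - 6*y - 14.
  f_y = 2*x**2 - 2*x*y - 6*x + 6*y**2 + 16*y + 12.
Scan x_0 ∈ {−4, ..., 4}. For each x_0, f_y(x_0, y) is a polynomial in y; find its integer roots y ∈ {−4, ..., 4}, then test f_x and f at those candidates.
  x = -4: f_y(-4, y) = 6*y**2 + 24*y + 68; no integer root y with |y| ≤ 4.
  x = -3: f_y(-3, y) = 6*y**2 + 22*y + 48; no integer root y with |y| ≤ 4.
  x = -2: f_y(-2, y) = 6*y**2 + 20*y + 32; no integer root y with |y| ≤ 4.
  x = -1: f_y(-1, y) = 6*y**2 + 18*y + 20; no integer root y with |y| ≤ 4.
  x = 0: f_y(0, y) = 6*y**2 + 16*y + 12; no integer root y with |y| ≤ 4.
  x = 1: f_y(1, y) = 6*y**2 + 14*y + 8; vanishes at y ∈ {-1}. (1, -1): f_x = 0, f = 0 — SINGULAR.
  x = 2: f_y(2, y) = 6*y**2 + 12*y + 8; no integer root y with |y| ≤ 4.
  x = 3: f_y(3, y) = 6*y**2 + 10*y + 12; no integer root y with |y| ≤ 4.
  x = 4: f_y(4, y) = 6*y**2 + 8*y + 20; no integer root y with |y| ≤ 4.
Only singular point on the grid: (1, -1).
Classify: substitute x = 1 + u, y = -1 + v and expand: f = -3*u**3 + 2*u**2*v - u*v**2 + 2*v**3 + v**2.
No constant or linear terms (consistent with a singular point). Quadratic part: v**2. Cubic part: -3*u**3 + 2*u**2*v - u*v**2 + 2*v**3.
The quadratic part v**2 is a perfect square, so there is a single (double) tangent line v = 0, i.e. y = -1. Restricting the cubic part to that line (v = 0) leaves -3*u**3 ≠ 0, so f is not divisible by v and the branch is v² ≈ 3*u**3 to lowest order — this is a cusp.
Classification: cusp.


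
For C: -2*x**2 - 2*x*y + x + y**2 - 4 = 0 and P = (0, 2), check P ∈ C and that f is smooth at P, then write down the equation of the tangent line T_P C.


Tangent line at P: -3*x + 4*y - 8 = 0.

Step 1: f(0, 2) = 0, so P lies on C.
Step 2: partial derivatives
  f_x(x, y) = -4*x - 2*y + 1, f_y(x, y) = -2*x + 2*y.
  f_x(P) = -3, f_y(P) = 4 (gradient nonzero, so P is smooth).
Step 3: tangent line at P: -3·(x − 0) + 4·(y − 2) = 0.
Expanding: -3*x + 4*y - 8 = 0.


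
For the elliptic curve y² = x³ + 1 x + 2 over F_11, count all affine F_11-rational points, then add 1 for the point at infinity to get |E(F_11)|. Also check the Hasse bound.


Affine points = {(1, 2), (1, 9), (2, 1), (2, 10), (4, 2), (4, 9), (5, 0), (6, 2), (6, 9), (7, 0), (8, 4), (8, 7), (9, 5), (9, 6), (10, 0)}; affine count = 15; |E(F_11)| = 16.

Discriminant check: Δ ∝ 4a³ + 27b² = 4·1³ + 27·2² = 4·1 + 27·4 ≡ 2 (mod 11). Nonzero ⇒ E is nonsingular.
For each x ∈ F_11, compute rhs = x³ + 1·x + 2 mod 11, then count y ∈ F_11 with y² ≡ rhs.
  x = 0: rhs = 2, matching y values: none (0 points).
  x = 1: rhs = 4, matching y values: 2, 9 (2 points).
  x = 2: rhs = 1, matching y values: 1, 10 (2 points).
  x = 3: rhs = 10, matching y values: none (0 points).
  x = 4: rhs = 4, matching y values: 2, 9 (2 points).
  x = 5: rhs = 0, matching y values: 0 (1 points).
  x = 6: rhs = 4, matching y values: 2, 9 (2 points).
  x = 7: rhs = 0, matching y values: 0 (1 points).
  x = 8: rhs = 5, matching y values: 4, 7 (2 points).
  x = 9: rhs = 3, matching y values: 5, 6 (2 points).
  x = 10: rhs = 0, matching y values: 0 (1 points).
Total affine count: 15.
Full point count |E(F_11)| = 15 + 1 = 16.
Hasse bound: |16 − (11+1)| = |4| = 4 ≤ 2√11 ≈ 6.6332 ✓.


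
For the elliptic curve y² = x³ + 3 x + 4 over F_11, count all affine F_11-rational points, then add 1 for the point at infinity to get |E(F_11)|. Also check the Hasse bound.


Affine points = {(0, 2), (0, 9), (4, 5), (4, 6), (5, 1), (5, 10), (7, 4), (7, 7), (8, 1), (8, 10), (9, 1), (9, 10), (10, 0)}; affine count = 13; |E(F_11)| = 14.

Discriminant check: Δ ∝ 4a³ + 27b² = 4·3³ + 27·4² = 4·27 + 27·16 ≡ 1 (mod 11). Nonzero ⇒ E is nonsingular.
For each x ∈ F_11, compute rhs = x³ + 3·x + 4 mod 11, then count y ∈ F_11 with y² ≡ rhs.
  x = 0: rhs = 4, matching y values: 2, 9 (2 points).
  x = 1: rhs = 8, matching y values: none (0 points).
  x = 2: rhs = 7, matching y values: none (0 points).
  x = 3: rhs = 7, matching y values: none (0 points).
  x = 4: rhs = 3, matching y values: 5, 6 (2 points).
  x = 5: rhs = 1, matching y values: 1, 10 (2 points).
  x = 6: rhs = 7, matching y values: none (0 points).
  x = 7: rhs = 5, matching y values: 4, 7 (2 points).
  x = 8: rhs = 1, matching y values: 1, 10 (2 points).
  x = 9: rhs = 1, matching y values: 1, 10 (2 points).
  x = 10: rhs = 0, matching y values: 0 (1 points).
Total affine count: 13.
Full point count |E(F_11)| = 13 + 1 = 14.
Hasse bound: |14 − (11+1)| = |2| = 2 ≤ 2√11 ≈ 6.6332 ✓.


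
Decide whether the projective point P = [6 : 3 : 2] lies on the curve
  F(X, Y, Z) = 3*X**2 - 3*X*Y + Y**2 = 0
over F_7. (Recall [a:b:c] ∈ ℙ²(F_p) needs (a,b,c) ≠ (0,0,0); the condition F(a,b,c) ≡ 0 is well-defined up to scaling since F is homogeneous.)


F(6,3,2) ≡ 0 (mod 7); P is on the curve.

Evaluate F(6, 3, 2) term-by-term (mod 7).
  3*X**2 ↦ 3·36·1·1 = 108
  -3*X*Y ↦ -3·6·3·1 = -54
  Y**2 ↦ 1·1·9·1 = 9
Sum: F(6, 3, 2) = (108) + (-54) + (9) = 63.
Reducing mod 7: 63 ≡ 0 (mod 7).
Since F(a, b, c) ≡ 0 (mod 7), P lies on the curve.


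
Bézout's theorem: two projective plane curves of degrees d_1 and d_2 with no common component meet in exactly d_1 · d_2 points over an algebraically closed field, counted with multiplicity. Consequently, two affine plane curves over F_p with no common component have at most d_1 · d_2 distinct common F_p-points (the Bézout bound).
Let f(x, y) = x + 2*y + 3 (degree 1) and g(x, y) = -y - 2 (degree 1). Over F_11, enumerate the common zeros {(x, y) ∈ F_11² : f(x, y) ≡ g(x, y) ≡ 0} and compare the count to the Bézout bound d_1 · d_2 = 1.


Common zeros: {(1, 9)}; count = 1; Bézout bound = 1.

deg(f) = 1, deg(g) = 1, so Bézout bound = 1.
Scan x ∈ F_11. For each x, list the y ∈ F_11 with f(x, y) ≡ 0 and those with g(x, y) ≡ 0 (mod 11); the common zeros in that column are the intersection.
  x = 0: f ≡ 0 at y ∈ {4}; g ≡ 0 at y ∈ {9}; common: ∅.
  x = 1: f ≡ 0 at y ∈ {9}; g ≡ 0 at y ∈ {9}; common: {9}.
  x = 2: f ≡ 0 at y ∈ {3}; g ≡ 0 at y ∈ {9}; common: ∅.
  x = 3: f ≡ 0 at y ∈ {8}; g ≡ 0 at y ∈ {9}; common: ∅.
  x = 4: f ≡ 0 at y ∈ {2}; g ≡ 0 at y ∈ {9}; common: ∅.
  x = 5: f ≡ 0 at y ∈ {7}; g ≡ 0 at y ∈ {9}; common: ∅.
  x = 6: f ≡ 0 at y ∈ {1}; g ≡ 0 at y ∈ {9}; common: ∅.
  x = 7: f ≡ 0 at y ∈ {6}; g ≡ 0 at y ∈ {9}; common: ∅.
  x = 8: f ≡ 0 at y ∈ {0}; g ≡ 0 at y ∈ {9}; common: ∅.
  x = 9: f ≡ 0 at y ∈ {5}; g ≡ 0 at y ∈ {9}; common: ∅.
  x = 10: f ≡ 0 at y ∈ {10}; g ≡ 0 at y ∈ {9}; common: ∅.
Collecting: common zeros = {(1, 9)}, so the count is 1.
Comparison with the Bézout bound: 1 ≤ 1 = deg(f)·deg(g), as expected for curves with no common component (the bound is attained).


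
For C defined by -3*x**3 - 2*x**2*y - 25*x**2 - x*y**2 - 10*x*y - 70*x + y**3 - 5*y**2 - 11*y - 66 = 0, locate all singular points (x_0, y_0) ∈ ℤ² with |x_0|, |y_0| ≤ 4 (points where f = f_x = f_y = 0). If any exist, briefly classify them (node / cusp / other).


Singular points: {(-3, 1)}; classification: cusp.

Compute partial derivatives:
  f_x = -9*x**2 - 4*x*y - 50*x - y**2 - 10*y - 70.
  f_y = -2*x**2 - 2*x*y - 10*x + 3*y**2 - 10*y - 11.
Scan x_0 ∈ {−4, ..., 4}. For each x_0, f_y(x_0, y) is a polynomial in y; find its integer roots y ∈ {−4, ..., 4}, then test f_x and f at those candidates.
  x = -4: f_y(-4, y) = 3*y**2 - 2*y - 3; no integer root y with |y| ≤ 4.
  x = -3: f_y(-3, y) = 3*y**2 - 4*y + 1; vanishes at y ∈ {1}. (-3, 1): f_x = 0, f = 0 — SINGULAR.
  x = -2: f_y(-2, y) = 3*y**2 - 6*y + 1; no integer root y with |y| ≤ 4.
  x = -1: f_y(-1, y) = 3*y**2 - 8*y - 3; vanishes at y ∈ {3}. (-1, 3): f_x = -56 ≠ 0.
  x = 0: f_y(0, y) = 3*y**2 - 10*y - 11; no integer root y with |y| ≤ 4.
  x = 1: f_y(1, y) = 3*y**2 - 12*y - 23; no integer root y with |y| ≤ 4.
  x = 2: f_y(2, y) = 3*y**2 - 14*y - 39; no integer root y with |y| ≤ 4.
  x = 3: f_y(3, y) = 3*y**2 - 16*y - 59; no integer root y with |y| ≤ 4.
  x = 4: f_y(4, y) = 3*y**2 - 18*y - 83; no integer root y with |y| ≤ 4.
Only singular point on the grid: (-3, 1).
Classify: substitute x = -3 + u, y = 1 + v and expand: f = -3*u**3 - 2*u**2*v - u*v**2 + v**3 + v**2.
No constant or linear terms (consistent with a singular point). Quadratic part: v**2. Cubic part: -3*u**3 - 2*u**2*v - u*v**2 + v**3.
The quadratic part v**2 is a perfect square, so there is a single (double) tangent line v = 0, i.e. y = 1. Restricting the cubic part to that line (v = 0) leaves -3*u**3 ≠ 0, so f is not divisible by v and the branch is v² ≈ 3*u**3 to lowest order — this is a cusp.
Classification: cusp.


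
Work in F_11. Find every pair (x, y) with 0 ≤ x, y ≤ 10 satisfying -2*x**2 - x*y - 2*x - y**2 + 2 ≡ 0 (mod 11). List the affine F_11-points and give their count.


Affine F_11-points: {(1, 4), (1, 6), (3, 0), (3, 8), (6, 6), (6, 10), (7, 0), (7, 4), (10, 2), (10, 10)}; count = 10.

For each of the 121 pairs (x, y) ∈ F_11², evaluate f(x, y) mod 11. Record the zeros.
  x = 0: [0↦2, 1↦1, 2↦9, 3↦4, 4↦8, 5↦10, 6↦10, 7↦8, 8↦4, 9↦9, 10↦1]  zeros at y ∈ ∅
  x = 1: [0↦9, 1↦7, 2↦3, 3↦8, 4↦0, 5↦1, 6↦0, 7↦8, 8↦3, 9↦7, 10↦9]  zeros at y ∈ {4, 6}
  x = 2: [0↦1, 1↦9, 2↦4, 3↦8, 4↦10, 5↦10, 6↦8, 7↦4, 8↦9, 9↦1, 10↦2]  zeros at y ∈ ∅
  x = 3: [0↦0, 1↦7, 2↦1, 3↦4, 4↦5, 5↦4, 6↦1, 7↦7, 8↦0, 9↦2, 10↦2]  zeros at y ∈ {0, 8}
  x = 4: [0↦6, 1↦1, 2↦5, 3↦7, 4↦7, 5↦5, 6↦1, 7↦6, 8↦9, 9↦10, 10↦9]  zeros at y ∈ ∅
  x = 5: [0↦8, 1↦2, 2↦5, 3↦6, 4↦5, 5↦2, 6↦8, 7↦1, 8↦3, 9↦3, 10↦1]  zeros at y ∈ ∅
  x = 6: [0↦6, 1↦10, 2↦1, 3↦1, 4↦10, 5↦6, 6↦0, 7↦3, 8↦4, 9↦3, 10↦0]  zeros at y ∈ {6, 10}
  x = 7: [0↦0, 1↦3, 2↦4, 3↦3, 4↦0, 5↦6, 6↦10, 7↦1, 8↦1, 9↦10, 10↦6]  zeros at y ∈ {0, 4}
  x = 8: [0↦1, 1↦3, 2↦3, 3↦1, 4↦8, 5↦2, 6↦5, 7↦6, 8↦5, 9↦2, 10↦8]  zeros at y ∈ ∅
  x = 9: [0↦9, 1↦10, 2↦9, 3↦6, 4↦1, 5↦5, 6↦7, 7↦7, 8↦5, 9↦1, 10↦6]  zeros at y ∈ ∅
  x = 10: [0↦2, 1↦2, 2↦0, 3↦7, 4↦1, 5↦4, 6↦5, 7↦4, 8↦1, 9↦7, 10↦0]  zeros at y ∈ {2, 10}
Collecting zeros: affine points = {(1, 4), (1, 6), (3, 0), (3, 8), (6, 6), (6, 10), (7, 0), (7, 4), (10, 2), (10, 10)}.
Total count |C(F_11)_aff| = 10.


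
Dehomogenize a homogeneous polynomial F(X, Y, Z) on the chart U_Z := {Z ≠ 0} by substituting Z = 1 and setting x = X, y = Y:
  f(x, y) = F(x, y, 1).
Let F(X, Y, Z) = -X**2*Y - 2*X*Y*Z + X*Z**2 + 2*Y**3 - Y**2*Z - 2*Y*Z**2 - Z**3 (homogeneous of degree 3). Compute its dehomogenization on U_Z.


f(x, y) = -x**2*y - 2*x*y + x + 2*y**3 - y**2 - 2*y - 1

On U_Z we set Z = 1. Each monomial c·X^i·Y^j·Z^k in F becomes c·x^i·y^j·1^k = c·x^i·y^j.
Substituting Z = 1: F(X, Y, 1) = -x**2*y - 2*x*y + x + 2*y**3 - y**2 - 2*y - 1.
Note: deg(f) ≤ deg(F) = 3; strict inequality happens when F is divisible by Z (lost terms).


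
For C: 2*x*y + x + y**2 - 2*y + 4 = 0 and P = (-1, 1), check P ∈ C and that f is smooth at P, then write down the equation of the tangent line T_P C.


Tangent line at P: 3*x - 2*y + 5 = 0.

Step 1: f(-1, 1) = 0, so P lies on C.
Step 2: partial derivatives
  f_x(x, y) = 2*y + 1, f_y(x, y) = 2*x + 2*y - 2.
  f_x(P) = 3, f_y(P) = -2 (gradient nonzero, so P is smooth).
Step 3: tangent line at P: 3·(x − -1) + -2·(y − 1) = 0.
Expanding: 3*x - 2*y + 5 = 0.


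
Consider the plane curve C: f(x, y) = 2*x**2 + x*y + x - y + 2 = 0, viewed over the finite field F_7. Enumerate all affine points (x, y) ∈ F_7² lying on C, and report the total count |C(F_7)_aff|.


Affine F_7-points: {(0, 2), (2, 2), (3, 6), (4, 6), (5, 5), (6, 5)}; count = 6.

For each of the 49 pairs (x, y) ∈ F_7², evaluate f(x, y) mod 7. Record the zeros.
  x = 0: [0↦2, 1↦1, 2↦0, 3↦6, 4↦5, 5↦4, 6↦3]  zeros at y ∈ {2}
  x = 1: [0↦5, 1↦5, 2↦5, 3↦5, 4↦5, 5↦5, 6↦5]  zeros at y ∈ ∅
  x = 2: [0↦5, 1↦6, 2↦0, 3↦1, 4↦2, 5↦3, 6↦4]  zeros at y ∈ {2}
  x = 3: [0↦2, 1↦4, 2↦6, 3↦1, 4↦3, 5↦5, 6↦0]  zeros at y ∈ {6}
  x = 4: [0↦3, 1↦6, 2↦2, 3↦5, 4↦1, 5↦4, 6↦0]  zeros at y ∈ {6}
  x = 5: [0↦1, 1↦5, 2↦2, 3↦6, 4↦3, 5↦0, 6↦4]  zeros at y ∈ {5}
  x = 6: [0↦3, 1↦1, 2↦6, 3↦4, 4↦2, 5↦0, 6↦5]  zeros at y ∈ {5}
Collecting zeros: affine points = {(0, 2), (2, 2), (3, 6), (4, 6), (5, 5), (6, 5)}.
Total count |C(F_7)_aff| = 6.
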